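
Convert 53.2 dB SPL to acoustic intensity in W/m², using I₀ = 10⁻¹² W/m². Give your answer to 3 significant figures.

2.09e-07 W/m²

I = I₀·10^(L/10) = 10⁻¹² × 10^(53.2/10) = 10^(-6.680).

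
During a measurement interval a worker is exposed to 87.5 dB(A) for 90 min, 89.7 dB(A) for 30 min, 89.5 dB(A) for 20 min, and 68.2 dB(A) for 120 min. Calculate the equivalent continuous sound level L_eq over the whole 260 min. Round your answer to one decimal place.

85.7 dB(A)

The energy average is taken in the linear domain: L_eq = 10·log₁₀[(Σ tᵢ·10^(Lᵢ/10))/T], T = 260 min.
Σ tᵢ·10^(Lᵢ/10) = 90·10^(87.5/10) + 30·10^(89.7/10) + 20·10^(89.5/10) + 120·10^(68.2/10) = 9.723e+10.
L_eq = 10·log₁₀(9.723e+10/260) = 85.73 dB(A).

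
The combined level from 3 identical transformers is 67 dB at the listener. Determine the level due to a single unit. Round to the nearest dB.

For N identical incoherent sources L_total = L₁ + 10·log₁₀ N, so L₁ = 67 − 10·log₁₀(3) = 67 − 4.771.

62 dB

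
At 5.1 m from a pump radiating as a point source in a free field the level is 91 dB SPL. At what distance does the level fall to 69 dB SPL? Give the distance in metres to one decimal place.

64.2 m

The 22.0 dB drop corresponds to a distance ratio of 10^(22.0/20) for a point source.
r₂ = 5.1·10^((91−69)/20) = 5.1·10^(22.0/20) = 64.21 m.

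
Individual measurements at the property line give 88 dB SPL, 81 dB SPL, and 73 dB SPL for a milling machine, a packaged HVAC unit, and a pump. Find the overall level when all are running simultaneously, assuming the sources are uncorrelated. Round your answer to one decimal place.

88.9 dB SPL

Incoherent sources combine by intensity addition: L_total = 10·log₁₀(Σ 10^(L_i/10)).
Σ 10^(L/10) = 10^(88/10) + 10^(81/10) + 10^(73/10) = 7.768e+08.
L_total = 10·log₁₀(7.768e+08) = 88.90 dB SPL.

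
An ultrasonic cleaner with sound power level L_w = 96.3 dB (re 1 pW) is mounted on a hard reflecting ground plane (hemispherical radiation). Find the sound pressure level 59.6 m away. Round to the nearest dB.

53 dB

L_p = L_w − 10·log₁₀(2π·r²) with r = 59.6 m.
2π·r² = 2.232e+04 m², 10·log₁₀ of that is 43.487 dB.
L_p = 96.3 − 43.487 = 52.81 dB.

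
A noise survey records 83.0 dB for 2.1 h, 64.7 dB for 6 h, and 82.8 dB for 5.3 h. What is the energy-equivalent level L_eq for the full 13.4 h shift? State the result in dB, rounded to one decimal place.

80.3 dB

L_eq = 10·log₁₀[(1/T)·Σ tᵢ·10^(Lᵢ/10)] with T = 13.4 h.
Σ tᵢ·10^(Lᵢ/10) = 2.1·10^(83.0/10) + 6·10^(64.7/10) + 5.3·10^(82.8/10) = 1.447e+09.
L_eq = 10·log₁₀(1.447e+09/13.4) = 80.33 dB.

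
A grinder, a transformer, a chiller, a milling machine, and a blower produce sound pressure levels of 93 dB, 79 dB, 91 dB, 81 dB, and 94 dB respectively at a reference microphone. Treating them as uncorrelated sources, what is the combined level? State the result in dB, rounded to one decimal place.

Incoherent sources combine by intensity addition: L_total = 10·log₁₀(Σ 10^(L_i/10)).
Σ 10^(L/10) = 10^(93/10) + 10^(79/10) + 10^(91/10) + 10^(81/10) + 10^(94/10) = 5.971e+09.
L_total = 10·log₁₀(5.971e+09) = 97.76 dB.

97.8 dB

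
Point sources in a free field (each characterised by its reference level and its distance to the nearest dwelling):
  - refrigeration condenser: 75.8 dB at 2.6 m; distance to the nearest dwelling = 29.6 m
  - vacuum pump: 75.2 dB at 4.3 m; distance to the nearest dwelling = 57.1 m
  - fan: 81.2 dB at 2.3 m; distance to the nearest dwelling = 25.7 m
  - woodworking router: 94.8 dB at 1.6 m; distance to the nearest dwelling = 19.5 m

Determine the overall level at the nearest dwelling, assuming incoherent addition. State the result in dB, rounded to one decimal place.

Apply inverse-square spreading to bring every level to the receiver, then sum 10^(L/10).
refrigeration condenser: 75.8 − 20·log₁₀(29.6/2.6) = 75.8 − 21.13 = 54.67 dB.
vacuum pump: 75.2 − 20·log₁₀(57.1/4.3) = 75.2 − 22.46 = 52.74 dB.
fan: 81.2 − 20·log₁₀(25.7/2.3) = 81.2 − 20.96 = 60.24 dB.
woodworking router: 94.8 − 20·log₁₀(19.5/1.6) = 94.8 − 21.72 = 73.08 dB.
Σ 10^(L/10) = 2.187e+07 → L_total = 10·log₁₀(2.187e+07) = 73.40 dB.

73.4 dB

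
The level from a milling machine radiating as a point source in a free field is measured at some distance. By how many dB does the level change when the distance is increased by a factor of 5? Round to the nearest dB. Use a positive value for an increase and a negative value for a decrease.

A point source loses 6 dB per doubling of distance; generally ΔL = −20·log₁₀(r₂/r₁).
ΔL = −20·log₁₀(5) = -13.98 dB.

-14 dB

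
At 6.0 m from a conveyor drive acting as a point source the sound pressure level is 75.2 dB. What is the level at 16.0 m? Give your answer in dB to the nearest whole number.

Spherical spreading from a point source gives a 20·log₁₀(r₂/r₁) drop.
L₂ = 75.2 − 20·log₁₀(16.0/6.0) = 75.2 − 8.519 = 66.68 dB.

67 dB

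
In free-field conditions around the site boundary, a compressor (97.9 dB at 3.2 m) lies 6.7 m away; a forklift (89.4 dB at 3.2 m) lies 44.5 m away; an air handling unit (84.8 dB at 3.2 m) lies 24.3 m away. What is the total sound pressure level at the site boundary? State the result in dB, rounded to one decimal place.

First find each source's level at the receiver (point-source: −20·log₁₀(r/r_ref)), then combine on an intensity basis.
compressor: 97.9 − 20·log₁₀(6.7/3.2) = 97.9 − 6.42 = 91.48 dB.
forklift: 89.4 − 20·log₁₀(44.5/3.2) = 89.4 − 22.86 = 66.54 dB.
air handling unit: 84.8 − 20·log₁₀(24.3/3.2) = 84.8 − 17.61 = 67.19 dB.
Σ 10^(L/10) = 1.416e+09 → L_total = 10·log₁₀(1.416e+09) = 91.51 dB.

91.5 dB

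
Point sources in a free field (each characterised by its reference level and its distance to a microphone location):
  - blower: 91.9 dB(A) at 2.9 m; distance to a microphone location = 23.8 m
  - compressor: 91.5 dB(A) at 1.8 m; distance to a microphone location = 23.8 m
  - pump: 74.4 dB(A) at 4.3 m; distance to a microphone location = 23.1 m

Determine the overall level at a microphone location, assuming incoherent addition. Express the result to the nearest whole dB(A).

Propagate each source to the receiver with L = L_ref − 20·log₁₀(r/r_ref), then add intensities.
blower: 91.9 − 20·log₁₀(23.8/2.9) = 91.9 − 18.28 = 73.62 dB(A).
compressor: 91.5 − 20·log₁₀(23.8/1.8) = 91.5 − 22.43 = 69.07 dB(A).
pump: 74.4 − 20·log₁₀(23.1/4.3) = 74.4 − 14.60 = 59.80 dB(A).
Σ 10^(L/10) = 3.203e+07 → L_total = 10·log₁₀(3.203e+07) = 75.06 dB(A).

75 dB(A)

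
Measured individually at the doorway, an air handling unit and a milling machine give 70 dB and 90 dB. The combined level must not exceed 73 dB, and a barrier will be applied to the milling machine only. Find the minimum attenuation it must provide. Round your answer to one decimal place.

20.0 dB

Everything except the milling machine sums to 10^(70/10) = 1.000e+07 in linear terms, 70.00 dB.
The limit corresponds to 10^(73/10) = 1.995e+07; subtracting the fixed part leaves 9.953e+06 for the milling machine, i.e. 69.98 dB.
Required insertion loss = 90 − 69.98 = 20.02 dB.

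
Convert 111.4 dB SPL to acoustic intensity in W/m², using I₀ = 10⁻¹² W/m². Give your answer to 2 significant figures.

0.14 W/m²

I = I₀·10^(L/10) = 10⁻¹² × 10^(111.4/10) = 10^(-0.860).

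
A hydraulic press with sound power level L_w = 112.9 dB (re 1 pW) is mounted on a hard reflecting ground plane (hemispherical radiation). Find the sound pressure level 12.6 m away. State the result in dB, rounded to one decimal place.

L_p = L_w − 10·log₁₀(2π·r²) with r = 12.6 m.
2π·r² = 997.5 m², 10·log₁₀ of that is 29.989 dB.
L_p = 112.9 − 29.989 = 82.91 dB.

82.9 dB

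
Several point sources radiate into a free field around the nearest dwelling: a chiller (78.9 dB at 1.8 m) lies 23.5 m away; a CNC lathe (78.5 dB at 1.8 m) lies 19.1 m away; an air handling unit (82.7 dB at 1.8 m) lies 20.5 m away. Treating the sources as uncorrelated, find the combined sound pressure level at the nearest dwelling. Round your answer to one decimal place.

Propagate each source to the receiver with L = L_ref − 20·log₁₀(r/r_ref), then add intensities.
chiller: 78.9 − 20·log₁₀(23.5/1.8) = 78.9 − 22.32 = 56.58 dB.
CNC lathe: 78.5 − 20·log₁₀(19.1/1.8) = 78.5 − 20.52 = 57.98 dB.
air handling unit: 82.7 − 20·log₁₀(20.5/1.8) = 82.7 − 21.13 = 61.57 dB.
Σ 10^(L/10) = 2.520e+06 → L_total = 10·log₁₀(2.520e+06) = 64.01 dB.

64.0 dB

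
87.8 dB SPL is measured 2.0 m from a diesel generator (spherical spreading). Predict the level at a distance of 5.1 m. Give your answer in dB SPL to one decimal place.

79.7 dB SPL

For a point source, L₂ = L₁ − 20·log₁₀(r₂/r₁).
L₂ = 87.8 − 20·log₁₀(5.1/2.0) = 87.8 − 8.131 = 79.67 dB SPL.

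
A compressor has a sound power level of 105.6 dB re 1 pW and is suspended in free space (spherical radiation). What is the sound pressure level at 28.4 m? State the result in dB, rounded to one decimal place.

Free-field spherical radiation: L_p = L_w − 10·log₁₀(4π·r²), r = 28.4 m.
4π·r² = 1.014e+04 m², 10·log₁₀ of that is 40.058 dB.
L_p = 105.6 − 40.058 = 65.54 dB.

65.5 dB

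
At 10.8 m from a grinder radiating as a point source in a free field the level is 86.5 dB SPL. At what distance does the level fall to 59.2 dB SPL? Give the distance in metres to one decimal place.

The 27.3 dB drop corresponds to a distance ratio of 10^(27.3/20) for a point source.
r₂ = 10.8·10^((86.5−59.2)/20) = 10.8·10^(27.3/20) = 250.28 m.

250.3 m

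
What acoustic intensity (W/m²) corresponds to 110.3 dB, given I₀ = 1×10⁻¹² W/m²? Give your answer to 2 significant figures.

0.11 W/m²

L = 10·log₁₀(I/I₀) ⇒ I = I₀·10^(L/10) = 10⁻¹² × 10^11.03.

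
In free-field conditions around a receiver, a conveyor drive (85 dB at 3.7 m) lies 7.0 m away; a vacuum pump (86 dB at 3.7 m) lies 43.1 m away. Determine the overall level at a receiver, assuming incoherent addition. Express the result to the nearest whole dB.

Apply inverse-square spreading to bring every level to the receiver, then sum 10^(L/10).
conveyor drive: 85 − 20·log₁₀(7.0/3.7) = 85 − 5.54 = 79.46 dB.
vacuum pump: 86 − 20·log₁₀(43.1/3.7) = 86 − 21.33 = 64.67 dB.
Σ 10^(L/10) = 9.128e+07 → L_total = 10·log₁₀(9.128e+07) = 79.60 dB.

80 dB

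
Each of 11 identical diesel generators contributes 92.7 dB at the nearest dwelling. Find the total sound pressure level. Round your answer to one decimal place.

L_total = L₁ + 10·log₁₀ N for N identical incoherent sources.
L_total = 92.7 + 10·log₁₀(11) = 92.7 + 10.414 = 103.11 dB.

103.1 dB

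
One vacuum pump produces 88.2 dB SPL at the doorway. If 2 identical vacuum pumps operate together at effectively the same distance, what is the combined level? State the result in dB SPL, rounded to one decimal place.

L_total = L₁ + 10·log₁₀ N for N identical incoherent sources.
L_total = 88.2 + 10·log₁₀(2) = 88.2 + 3.010 = 91.21 dB SPL.

91.2 dB SPL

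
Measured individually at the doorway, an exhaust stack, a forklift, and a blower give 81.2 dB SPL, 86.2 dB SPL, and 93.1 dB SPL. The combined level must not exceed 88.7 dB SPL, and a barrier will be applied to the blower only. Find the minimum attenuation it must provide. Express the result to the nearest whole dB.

10 dB

Everything except the blower sums to 10^(81.2/10) + 10^(86.2/10) = 5.487e+08 in linear terms, 87.39 dB SPL.
The limit corresponds to 10^(88.7/10) = 7.413e+08; subtracting the fixed part leaves 1.926e+08 for the blower, i.e. 82.85 dB SPL.
Required insertion loss = 93.1 − 82.85 = 10.25 dB.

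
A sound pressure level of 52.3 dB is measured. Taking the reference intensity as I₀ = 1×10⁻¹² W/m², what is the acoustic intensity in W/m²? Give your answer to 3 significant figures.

1.70e-07 W/m²

I/I₀ = 10^(52.3/10) = 1.698e+05, so I = 1.698e+05 × 10⁻¹² W/m².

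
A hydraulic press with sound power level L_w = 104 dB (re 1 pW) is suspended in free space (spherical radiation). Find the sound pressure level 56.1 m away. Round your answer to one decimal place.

The power spreads over a sphere of area 4π·r², so L_p = L_w − 10·log₁₀(4π·r²).
4π·r² = 3.955e+04 m², 10·log₁₀ of that is 45.971 dB.
L_p = 104 − 45.971 = 58.03 dB.

58.0 dB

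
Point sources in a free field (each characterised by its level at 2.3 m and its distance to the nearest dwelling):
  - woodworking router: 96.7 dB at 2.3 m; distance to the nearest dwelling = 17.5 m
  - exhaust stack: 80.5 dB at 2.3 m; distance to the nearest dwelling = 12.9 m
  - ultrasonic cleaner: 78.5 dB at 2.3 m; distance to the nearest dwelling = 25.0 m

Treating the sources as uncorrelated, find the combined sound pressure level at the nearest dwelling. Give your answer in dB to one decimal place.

79.3 dB

First find each source's level at the receiver (point-source: −20·log₁₀(r/r_ref)), then combine on an intensity basis.
woodworking router: 96.7 − 20·log₁₀(17.5/2.3) = 96.7 − 17.63 = 79.07 dB.
exhaust stack: 80.5 − 20·log₁₀(12.9/2.3) = 80.5 − 14.98 = 65.52 dB.
ultrasonic cleaner: 78.5 − 20·log₁₀(25.0/2.3) = 78.5 − 20.72 = 57.78 dB.
Σ 10^(L/10) = 8.496e+07 → L_total = 10·log₁₀(8.496e+07) = 79.29 dB.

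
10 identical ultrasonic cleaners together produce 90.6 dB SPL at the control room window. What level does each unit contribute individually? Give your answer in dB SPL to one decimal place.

Dividing the total intensity by 10 lowers the level by 10·log₁₀ 10 = 10.000 dB: L₁ = 90.6 − 10.000.

80.6 dB SPL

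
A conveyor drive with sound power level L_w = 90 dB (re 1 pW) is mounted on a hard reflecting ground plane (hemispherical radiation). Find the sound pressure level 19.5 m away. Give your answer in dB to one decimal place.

The power spreads over a hemisphere of area 2π·r², so L_p = L_w − 10·log₁₀(2π·r²).
2π·r² = 2389 m², 10·log₁₀ of that is 33.782 dB.
L_p = 90 − 33.782 = 56.22 dB.

56.2 dB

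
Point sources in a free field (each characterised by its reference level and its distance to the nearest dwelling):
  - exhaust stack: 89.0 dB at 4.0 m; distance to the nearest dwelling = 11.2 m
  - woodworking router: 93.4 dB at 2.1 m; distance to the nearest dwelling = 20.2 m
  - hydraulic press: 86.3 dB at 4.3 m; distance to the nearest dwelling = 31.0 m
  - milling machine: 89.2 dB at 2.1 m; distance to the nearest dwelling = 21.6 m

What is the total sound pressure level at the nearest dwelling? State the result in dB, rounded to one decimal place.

First find each source's level at the receiver (point-source: −20·log₁₀(r/r_ref)), then combine on an intensity basis.
exhaust stack: 89.0 − 20·log₁₀(11.2/4.0) = 89.0 − 8.94 = 80.06 dB.
woodworking router: 93.4 − 20·log₁₀(20.2/2.1) = 93.4 − 19.66 = 73.74 dB.
hydraulic press: 86.3 − 20·log₁₀(31.0/4.3) = 86.3 − 17.16 = 69.14 dB.
milling machine: 89.2 − 20·log₁₀(21.6/2.1) = 89.2 − 20.24 = 68.96 dB.
Σ 10^(L/10) = 1.410e+08 → L_total = 10·log₁₀(1.410e+08) = 81.49 dB.

81.5 dB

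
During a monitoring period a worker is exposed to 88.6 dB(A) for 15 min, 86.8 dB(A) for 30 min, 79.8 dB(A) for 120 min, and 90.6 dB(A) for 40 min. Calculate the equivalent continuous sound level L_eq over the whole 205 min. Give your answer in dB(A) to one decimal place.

86.1 dB(A)

Weight each interval's intensity by its duration and average over T = 205 min:
Σ tᵢ·10^(Lᵢ/10) = 15·10^(88.6/10) + 30·10^(86.8/10) + 120·10^(79.8/10) + 40·10^(90.6/10) = 8.261e+10.
L_eq = 10·log₁₀(8.261e+10/205) = 86.05 dB(A).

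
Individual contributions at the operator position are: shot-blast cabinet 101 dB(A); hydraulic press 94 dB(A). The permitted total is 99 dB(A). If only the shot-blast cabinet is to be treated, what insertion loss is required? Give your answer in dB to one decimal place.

3.7 dB

Everything except the shot-blast cabinet sums to 10^(94/10) = 2.512e+09 in linear terms, 94.00 dB(A).
To meet 99 dB(A) overall, the treated shot-blast cabinet may contribute at most 10^(99/10) − 2.512e+09 = 5.431e+09, i.e. 97.35 dB(A).
So the shot-blast cabinet must be reduced from 101 to 97.35 dB(A): IL = 3.65 dB.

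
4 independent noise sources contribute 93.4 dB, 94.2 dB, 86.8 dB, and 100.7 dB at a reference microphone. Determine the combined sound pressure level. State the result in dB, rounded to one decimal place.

102.3 dB

Incoherent sources combine by intensity addition: L_total = 10·log₁₀(Σ 10^(L_i/10)).
Σ 10^(L/10) = 10^(93.4/10) + 10^(94.2/10) + 10^(86.8/10) + 10^(100.7/10) = 1.705e+10.
L_total = 10·log₁₀(1.705e+10) = 102.32 dB.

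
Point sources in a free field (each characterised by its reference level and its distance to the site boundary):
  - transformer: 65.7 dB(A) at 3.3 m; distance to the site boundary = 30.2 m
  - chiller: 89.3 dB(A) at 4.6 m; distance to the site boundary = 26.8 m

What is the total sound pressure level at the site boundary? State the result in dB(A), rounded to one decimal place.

First find each source's level at the receiver (point-source: −20·log₁₀(r/r_ref)), then combine on an intensity basis.
transformer: 65.7 − 20·log₁₀(30.2/3.3) = 65.7 − 19.23 = 46.47 dB(A).
chiller: 89.3 − 20·log₁₀(26.8/4.6) = 89.3 − 15.31 = 73.99 dB(A).
Σ 10^(L/10) = 2.512e+07 → L_total = 10·log₁₀(2.512e+07) = 74.00 dB(A).

74.0 dB(A)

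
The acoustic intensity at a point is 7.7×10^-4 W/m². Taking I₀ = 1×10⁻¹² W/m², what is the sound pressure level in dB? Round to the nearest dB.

I/I₀ = 7.7×10^-4/10⁻¹² = 7.7×10^8, and L = 10·log₁₀(I/I₀).
L = 10·(0.8865 + 8) = 88.86 dB.

89 dB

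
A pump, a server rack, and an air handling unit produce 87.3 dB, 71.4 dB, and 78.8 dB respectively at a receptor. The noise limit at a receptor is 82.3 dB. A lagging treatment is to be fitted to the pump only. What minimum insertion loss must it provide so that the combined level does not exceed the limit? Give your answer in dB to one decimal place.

8.3 dB

The untreated sources together contribute 10^(71.4/10) + 10^(78.8/10) = 8.966e+07, i.e. 79.53 dB.
The limit corresponds to 10^(82.3/10) = 1.698e+08; subtracting the fixed part leaves 8.016e+07 for the pump, i.e. 79.04 dB.
Required insertion loss = 87.3 − 79.04 = 8.26 dB.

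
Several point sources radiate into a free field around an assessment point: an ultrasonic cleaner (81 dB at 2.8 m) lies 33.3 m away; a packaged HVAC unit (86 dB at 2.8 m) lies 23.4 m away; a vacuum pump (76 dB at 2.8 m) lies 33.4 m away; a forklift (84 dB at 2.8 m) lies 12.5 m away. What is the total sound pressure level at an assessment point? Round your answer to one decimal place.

Propagate each source to the receiver with L = L_ref − 20·log₁₀(r/r_ref), then add intensities.
ultrasonic cleaner: 81 − 20·log₁₀(33.3/2.8) = 81 − 21.51 = 59.49 dB.
packaged HVAC unit: 86 − 20·log₁₀(23.4/2.8) = 86 − 18.44 = 67.56 dB.
vacuum pump: 76 − 20·log₁₀(33.4/2.8) = 76 − 21.53 = 54.47 dB.
forklift: 84 − 20·log₁₀(12.5/2.8) = 84 − 13.00 = 71.00 dB.
Σ 10^(L/10) = 1.947e+07 → L_total = 10·log₁₀(1.947e+07) = 72.89 dB.

72.9 dB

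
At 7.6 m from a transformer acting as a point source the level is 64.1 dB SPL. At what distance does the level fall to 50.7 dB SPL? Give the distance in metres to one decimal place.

35.5 m

For a point source L₁ − L₂ = 20·log₁₀(r₂/r₁), so r₂ = r₁·10^((L₁−L₂)/20).
r₂ = 7.6·10^((64.1−50.7)/20) = 7.6·10^(13.4/20) = 35.55 m.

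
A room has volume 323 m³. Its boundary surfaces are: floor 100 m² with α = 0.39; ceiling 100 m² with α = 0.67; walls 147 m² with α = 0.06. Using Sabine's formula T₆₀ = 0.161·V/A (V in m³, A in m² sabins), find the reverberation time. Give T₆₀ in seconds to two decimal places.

Total absorption A = 100·0.39 + 100·0.67 + 147·0.06 = 114.82 m² sabins.
T₆₀ = 0.161·V/A = 0.161·323/114.82 = 0.453 s.

0.45 s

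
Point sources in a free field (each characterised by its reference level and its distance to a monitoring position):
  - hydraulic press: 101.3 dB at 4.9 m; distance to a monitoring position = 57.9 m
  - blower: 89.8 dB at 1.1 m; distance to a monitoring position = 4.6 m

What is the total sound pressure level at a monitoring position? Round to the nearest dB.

First find each source's level at the receiver (point-source: −20·log₁₀(r/r_ref)), then combine on an intensity basis.
hydraulic press: 101.3 − 20·log₁₀(57.9/4.9) = 101.3 − 21.45 = 79.85 dB.
blower: 89.8 − 20·log₁₀(4.6/1.1) = 89.8 − 12.43 = 77.37 dB.
Σ 10^(L/10) = 1.512e+08 → L_total = 10·log₁₀(1.512e+08) = 81.80 dB.

82 dB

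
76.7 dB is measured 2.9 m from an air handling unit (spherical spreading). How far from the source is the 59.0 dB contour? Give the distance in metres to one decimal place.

22.3 m

The 17.7 dB drop corresponds to a distance ratio of 10^(17.7/20) for a point source.
r₂ = 2.9·10^((76.7−59.0)/20) = 2.9·10^(17.7/20) = 22.25 m.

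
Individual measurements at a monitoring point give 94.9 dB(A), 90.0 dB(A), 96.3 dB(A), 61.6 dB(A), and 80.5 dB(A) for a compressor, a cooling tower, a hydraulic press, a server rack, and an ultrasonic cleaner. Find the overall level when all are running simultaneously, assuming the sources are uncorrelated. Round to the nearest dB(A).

99 dB(A)

For uncorrelated sources the intensities add, so convert each level to linear form, sum, and take 10·log₁₀ of the total.
Σ 10^(L/10) = 10^(94.9/10) + 10^(90.0/10) + 10^(96.3/10) + 10^(61.6/10) + 10^(80.5/10) = 8.470e+09.
L_total = 10·log₁₀(8.470e+09) = 99.28 dB(A).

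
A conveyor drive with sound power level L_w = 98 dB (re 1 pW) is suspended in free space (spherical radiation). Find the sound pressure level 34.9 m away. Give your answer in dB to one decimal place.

56.2 dB

The power spreads over a sphere of area 4π·r², so L_p = L_w − 10·log₁₀(4π·r²).
4π·r² = 1.531e+04 m², 10·log₁₀ of that is 41.849 dB.
L_p = 98 − 41.849 = 56.15 dB.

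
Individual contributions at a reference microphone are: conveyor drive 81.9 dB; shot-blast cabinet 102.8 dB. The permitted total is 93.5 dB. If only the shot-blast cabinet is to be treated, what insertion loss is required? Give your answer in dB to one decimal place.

Fixed contribution from the other source: Σ 10^(L/10) = 10^(81.9/10) = 1.549e+08 (81.90 dB).
To meet 93.5 dB overall, the treated shot-blast cabinet may contribute at most 10^(93.5/10) − 1.549e+08 = 2.084e+09, i.e. 93.19 dB.
So the shot-blast cabinet must be reduced from 102.8 to 93.19 dB: IL = 9.61 dB.

9.6 dB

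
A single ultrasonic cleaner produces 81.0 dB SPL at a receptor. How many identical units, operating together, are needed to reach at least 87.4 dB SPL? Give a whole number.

Need L₁ + 10·log₁₀ N ≥ 87.4, i.e. log₁₀ N ≥ 0.64.
N ≥ 10^(6.4/10) = 4.365, so N = 5.

5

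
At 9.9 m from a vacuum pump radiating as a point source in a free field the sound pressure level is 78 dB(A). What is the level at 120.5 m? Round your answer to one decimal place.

Spherical spreading from a point source gives a 20·log₁₀(r₂/r₁) drop.
L₂ = 78 − 20·log₁₀(120.5/9.9) = 78 − 21.707 = 56.29 dB(A).

56.3 dB(A)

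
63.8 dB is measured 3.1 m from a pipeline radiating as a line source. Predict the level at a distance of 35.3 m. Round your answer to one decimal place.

Cylindrical spreading from a line source gives a 10·log₁₀(r₂/r₁) drop.
L₂ = 63.8 − 10·log₁₀(35.3/3.1) = 63.8 − 10.564 = 53.24 dB.

53.2 dB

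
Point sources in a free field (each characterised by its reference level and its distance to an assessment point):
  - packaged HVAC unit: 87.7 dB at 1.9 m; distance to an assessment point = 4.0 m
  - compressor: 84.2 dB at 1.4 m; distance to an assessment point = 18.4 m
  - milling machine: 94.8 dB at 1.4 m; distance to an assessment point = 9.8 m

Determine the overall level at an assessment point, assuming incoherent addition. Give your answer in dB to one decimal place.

82.9 dB

Propagate each source to the receiver with L = L_ref − 20·log₁₀(r/r_ref), then add intensities.
packaged HVAC unit: 87.7 − 20·log₁₀(4.0/1.9) = 87.7 − 6.47 = 81.23 dB.
compressor: 84.2 − 20·log₁₀(18.4/1.4) = 84.2 − 22.37 = 61.83 dB.
milling machine: 94.8 − 20·log₁₀(9.8/1.4) = 94.8 − 16.90 = 77.90 dB.
Σ 10^(L/10) = 1.960e+08 → L_total = 10·log₁₀(1.960e+08) = 82.92 dB.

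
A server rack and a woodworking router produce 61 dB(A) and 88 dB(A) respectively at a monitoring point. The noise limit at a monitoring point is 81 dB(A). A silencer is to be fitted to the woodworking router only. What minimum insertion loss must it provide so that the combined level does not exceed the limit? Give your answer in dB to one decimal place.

7.0 dB

The untreated sources together contribute 10^(61/10) = 1.259e+06, i.e. 61.00 dB(A).
The limit corresponds to 10^(81/10) = 1.259e+08; subtracting the fixed part leaves 1.246e+08 for the woodworking router, i.e. 80.96 dB(A).
So the woodworking router must be reduced from 88 to 80.96 dB(A): IL = 7.04 dB.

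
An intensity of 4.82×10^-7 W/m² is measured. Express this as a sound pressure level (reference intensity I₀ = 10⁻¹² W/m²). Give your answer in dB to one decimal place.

56.8 dB

I/I₀ = 4.82×10^-7/10⁻¹² = 4.82×10^5, and L = 10·log₁₀(I/I₀).
L = 10·(0.6830 + 5) = 56.83 dB.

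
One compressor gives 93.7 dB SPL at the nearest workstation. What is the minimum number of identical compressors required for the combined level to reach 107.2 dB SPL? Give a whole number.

23

Need L₁ + 10·log₁₀ N ≥ 107.2, i.e. log₁₀ N ≥ 1.35.
N ≥ 10^(13.5/10) = 22.387, so N = 23.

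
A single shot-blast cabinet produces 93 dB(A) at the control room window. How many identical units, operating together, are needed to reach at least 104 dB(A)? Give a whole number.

N identical sources give L₁ + 10·log₁₀ N, so require 10·log₁₀ N ≥ 104 − 93 = 11.0 dB.
N ≥ 10^(11.0/10) = 12.589, so N = 13.

13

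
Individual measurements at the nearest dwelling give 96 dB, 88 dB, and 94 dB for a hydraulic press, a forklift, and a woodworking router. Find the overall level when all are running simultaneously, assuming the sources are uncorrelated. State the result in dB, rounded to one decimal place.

Incoherent sources combine by intensity addition: L_total = 10·log₁₀(Σ 10^(L_i/10)).
Σ 10^(L/10) = 10^(96/10) + 10^(88/10) + 10^(94/10) = 7.124e+09.
L_total = 10·log₁₀(7.124e+09) = 98.53 dB.

98.5 dB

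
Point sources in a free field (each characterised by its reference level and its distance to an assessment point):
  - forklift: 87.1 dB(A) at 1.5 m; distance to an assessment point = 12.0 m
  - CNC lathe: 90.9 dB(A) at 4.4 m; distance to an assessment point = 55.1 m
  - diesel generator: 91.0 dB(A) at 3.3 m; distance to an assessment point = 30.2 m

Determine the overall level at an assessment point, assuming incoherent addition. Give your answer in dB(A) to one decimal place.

Apply inverse-square spreading to bring every level to the receiver, then sum 10^(L/10).
forklift: 87.1 − 20·log₁₀(12.0/1.5) = 87.1 − 18.06 = 69.04 dB(A).
CNC lathe: 90.9 − 20·log₁₀(55.1/4.4) = 90.9 − 21.95 = 68.95 dB(A).
diesel generator: 91.0 − 20·log₁₀(30.2/3.3) = 91.0 − 19.23 = 71.77 dB(A).
Σ 10^(L/10) = 3.089e+07 → L_total = 10·log₁₀(3.089e+07) = 74.90 dB(A).

74.9 dB(A)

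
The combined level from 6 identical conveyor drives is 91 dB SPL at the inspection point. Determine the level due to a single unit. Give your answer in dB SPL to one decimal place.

83.2 dB SPL

Dividing the total intensity by 6 lowers the level by 10·log₁₀ 6 = 7.782 dB: L₁ = 91 − 7.782.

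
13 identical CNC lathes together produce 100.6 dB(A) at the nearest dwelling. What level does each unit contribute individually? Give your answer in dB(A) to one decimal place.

89.5 dB(A)

Dividing the total intensity by 13 lowers the level by 10·log₁₀ 13 = 11.139 dB: L₁ = 100.6 − 11.139.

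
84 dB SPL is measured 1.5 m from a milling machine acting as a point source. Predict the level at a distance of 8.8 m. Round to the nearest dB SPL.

69 dB SPL

For a point source, L₂ = L₁ − 20·log₁₀(r₂/r₁).
L₂ = 84 − 20·log₁₀(8.8/1.5) = 84 − 15.368 = 68.63 dB SPL.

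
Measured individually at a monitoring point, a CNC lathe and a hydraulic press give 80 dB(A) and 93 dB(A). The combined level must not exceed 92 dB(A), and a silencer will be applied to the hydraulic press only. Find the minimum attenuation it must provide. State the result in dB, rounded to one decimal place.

Everything except the hydraulic press sums to 10^(80/10) = 1.000e+08 in linear terms, 80.00 dB(A).
To meet 92 dB(A) overall, the treated hydraulic press may contribute at most 10^(92/10) − 1.000e+08 = 1.485e+09, i.e. 91.72 dB(A).
So the hydraulic press must be reduced from 93 to 91.72 dB(A): IL = 1.28 dB.

1.3 dB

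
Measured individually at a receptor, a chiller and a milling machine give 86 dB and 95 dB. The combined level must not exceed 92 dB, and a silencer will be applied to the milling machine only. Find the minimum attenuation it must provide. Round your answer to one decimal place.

Fixed contribution from the other source: Σ 10^(L/10) = 10^(86/10) = 3.981e+08 (86.00 dB).
To meet 92 dB overall, the treated milling machine may contribute at most 10^(92/10) − 3.981e+08 = 1.187e+09, i.e. 90.74 dB.
Required insertion loss = 95 − 90.74 = 4.26 dB.

4.3 dB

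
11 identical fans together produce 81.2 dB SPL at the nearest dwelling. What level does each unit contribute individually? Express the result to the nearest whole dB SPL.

71 dB SPL

Dividing the total intensity by 11 lowers the level by 10·log₁₀ 11 = 10.414 dB: L₁ = 81.2 − 10.414.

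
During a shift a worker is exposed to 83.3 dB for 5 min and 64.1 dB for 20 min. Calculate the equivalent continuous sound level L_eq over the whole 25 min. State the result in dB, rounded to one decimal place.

Weight each interval's intensity by its duration and average over T = 25 min:
Σ tᵢ·10^(Lᵢ/10) = 5·10^(83.3/10) + 20·10^(64.1/10) = 1.120e+09.
L_eq = 10·log₁₀(1.120e+09/25) = 76.51 dB.

76.5 dB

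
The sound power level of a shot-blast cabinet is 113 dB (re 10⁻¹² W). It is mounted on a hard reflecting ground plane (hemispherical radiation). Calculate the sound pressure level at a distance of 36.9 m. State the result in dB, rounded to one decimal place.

The power spreads over a hemisphere of area 2π·r², so L_p = L_w − 10·log₁₀(2π·r²).
2π·r² = 8555 m², 10·log₁₀ of that is 39.322 dB.
L_p = 113 − 39.322 = 73.68 dB.

73.7 dB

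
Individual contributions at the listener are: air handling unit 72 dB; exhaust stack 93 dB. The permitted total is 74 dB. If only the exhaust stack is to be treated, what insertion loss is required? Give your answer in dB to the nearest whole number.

23 dB

The untreated sources together contribute 10^(72/10) = 1.585e+07, i.e. 72.00 dB.
The limit corresponds to 10^(74/10) = 2.512e+07; subtracting the fixed part leaves 9.270e+06 for the exhaust stack, i.e. 69.67 dB.
Required insertion loss = 93 − 69.67 = 23.33 dB.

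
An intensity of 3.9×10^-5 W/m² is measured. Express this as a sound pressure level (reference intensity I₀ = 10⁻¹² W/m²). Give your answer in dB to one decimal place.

Dividing by I₀ shifts the exponent by 12: I/I₀ = 3.9×10^7.
L = 10·(0.5911 + 7) = 75.91 dB.

75.9 dB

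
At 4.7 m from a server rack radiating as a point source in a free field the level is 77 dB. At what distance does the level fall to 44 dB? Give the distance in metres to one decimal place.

For a point source L₁ − L₂ = 20·log₁₀(r₂/r₁), so r₂ = r₁·10^((L₁−L₂)/20).
r₂ = 4.7·10^((77−44)/20) = 4.7·10^(33.0/20) = 209.94 m.

209.9 m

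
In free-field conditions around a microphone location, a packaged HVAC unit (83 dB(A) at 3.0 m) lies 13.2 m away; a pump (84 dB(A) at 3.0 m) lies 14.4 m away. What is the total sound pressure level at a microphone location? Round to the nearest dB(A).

73 dB(A)

First find each source's level at the receiver (point-source: −20·log₁₀(r/r_ref)), then combine on an intensity basis.
packaged HVAC unit: 83 − 20·log₁₀(13.2/3.0) = 83 − 12.87 = 70.13 dB(A).
pump: 84 − 20·log₁₀(14.4/3.0) = 84 − 13.62 = 70.38 dB(A).
Σ 10^(L/10) = 2.121e+07 → L_total = 10·log₁₀(2.121e+07) = 73.27 dB(A).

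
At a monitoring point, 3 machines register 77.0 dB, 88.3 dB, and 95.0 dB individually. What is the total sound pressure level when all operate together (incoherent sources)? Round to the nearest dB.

96 dB

For uncorrelated sources the intensities add, so convert each level to linear form, sum, and take 10·log₁₀ of the total.
Σ 10^(L/10) = 10^(77.0/10) + 10^(88.3/10) + 10^(95.0/10) = 3.888e+09.
L_total = 10·log₁₀(3.888e+09) = 95.90 dB.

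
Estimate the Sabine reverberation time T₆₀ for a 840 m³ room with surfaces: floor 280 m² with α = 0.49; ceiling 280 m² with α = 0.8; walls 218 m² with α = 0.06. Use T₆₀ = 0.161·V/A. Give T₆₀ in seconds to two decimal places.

Summing Sᵢαᵢ: 280·0.49 + 280·0.8 + 218·0.06 = 374.28 m².
T₆₀ = 0.161 × 840 / 374.28 = 0.361 s.

0.36 s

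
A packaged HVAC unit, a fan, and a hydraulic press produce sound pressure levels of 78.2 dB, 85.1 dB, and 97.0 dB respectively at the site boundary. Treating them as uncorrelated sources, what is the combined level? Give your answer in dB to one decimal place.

For uncorrelated sources the intensities add, so convert each level to linear form, sum, and take 10·log₁₀ of the total.
Σ 10^(L/10) = 10^(78.2/10) + 10^(85.1/10) + 10^(97.0/10) = 5.402e+09.
L_total = 10·log₁₀(5.402e+09) = 97.33 dB.

97.3 dB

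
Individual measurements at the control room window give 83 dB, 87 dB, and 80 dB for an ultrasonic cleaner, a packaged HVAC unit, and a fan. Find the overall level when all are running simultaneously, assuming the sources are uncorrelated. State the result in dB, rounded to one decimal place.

For uncorrelated sources the intensities add, so convert each level to linear form, sum, and take 10·log₁₀ of the total.
Σ 10^(L/10) = 10^(83/10) + 10^(87/10) + 10^(80/10) = 8.007e+08.
L_total = 10·log₁₀(8.007e+08) = 89.03 dB.

89.0 dB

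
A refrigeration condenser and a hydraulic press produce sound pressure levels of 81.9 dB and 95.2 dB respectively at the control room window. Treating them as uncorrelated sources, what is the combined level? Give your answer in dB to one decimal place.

95.4 dB

Incoherent sources combine by intensity addition: L_total = 10·log₁₀(Σ 10^(L_i/10)).
Σ 10^(L/10) = 10^(81.9/10) + 10^(95.2/10) = 3.466e+09.
L_total = 10·log₁₀(3.466e+09) = 95.40 dB.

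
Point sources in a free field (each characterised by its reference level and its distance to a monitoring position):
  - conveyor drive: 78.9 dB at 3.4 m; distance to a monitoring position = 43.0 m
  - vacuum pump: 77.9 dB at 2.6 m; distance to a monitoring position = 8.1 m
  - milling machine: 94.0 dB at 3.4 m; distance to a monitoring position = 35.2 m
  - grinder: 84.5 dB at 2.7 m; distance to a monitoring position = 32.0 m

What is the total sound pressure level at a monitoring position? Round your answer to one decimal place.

Propagate each source to the receiver with L = L_ref − 20·log₁₀(r/r_ref), then add intensities.
conveyor drive: 78.9 − 20·log₁₀(43.0/3.4) = 78.9 − 22.04 = 56.86 dB.
vacuum pump: 77.9 − 20·log₁₀(8.1/2.6) = 77.9 − 9.87 = 68.03 dB.
milling machine: 94.0 − 20·log₁₀(35.2/3.4) = 94.0 − 20.30 = 73.70 dB.
grinder: 84.5 − 20·log₁₀(32.0/2.7) = 84.5 − 21.48 = 63.02 dB.
Σ 10^(L/10) = 3.228e+07 → L_total = 10·log₁₀(3.228e+07) = 75.09 dB.

75.1 dB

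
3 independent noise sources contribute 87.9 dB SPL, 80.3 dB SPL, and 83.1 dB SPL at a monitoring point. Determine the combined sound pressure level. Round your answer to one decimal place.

89.7 dB SPL

Incoherent sources combine by intensity addition: L_total = 10·log₁₀(Σ 10^(L_i/10)).
Σ 10^(L/10) = 10^(87.9/10) + 10^(80.3/10) + 10^(83.1/10) = 9.279e+08.
L_total = 10·log₁₀(9.279e+08) = 89.68 dB SPL.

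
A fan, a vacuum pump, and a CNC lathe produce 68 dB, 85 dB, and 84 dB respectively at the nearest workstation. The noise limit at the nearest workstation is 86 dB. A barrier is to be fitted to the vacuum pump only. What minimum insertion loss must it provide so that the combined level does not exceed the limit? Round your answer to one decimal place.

3.5 dB

The untreated sources together contribute 10^(68/10) + 10^(84/10) = 2.575e+08, i.e. 84.11 dB.
The limit corresponds to 10^(86/10) = 3.981e+08; subtracting the fixed part leaves 1.406e+08 for the vacuum pump, i.e. 81.48 dB.
So the vacuum pump must be reduced from 85 to 81.48 dB: IL = 3.52 dB.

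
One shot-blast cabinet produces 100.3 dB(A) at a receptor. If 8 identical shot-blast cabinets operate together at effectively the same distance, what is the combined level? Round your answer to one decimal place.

109.3 dB(A)

L_total = L₁ + 10·log₁₀ N for N identical incoherent sources.
L_total = 100.3 + 10·log₁₀(8) = 100.3 + 9.031 = 109.33 dB(A).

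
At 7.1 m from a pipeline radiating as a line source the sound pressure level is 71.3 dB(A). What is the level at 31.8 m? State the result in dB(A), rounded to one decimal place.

Cylindrical spreading from a line source gives a 10·log₁₀(r₂/r₁) drop.
L₂ = 71.3 − 10·log₁₀(31.8/7.1) = 71.3 − 6.512 = 64.79 dB(A).

64.8 dB(A)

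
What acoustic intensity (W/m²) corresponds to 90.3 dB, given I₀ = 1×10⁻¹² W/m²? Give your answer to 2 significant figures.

I = I₀·10^(L/10) = 10⁻¹² × 10^(90.3/10) = 10^(-2.970).

0.0011 W/m²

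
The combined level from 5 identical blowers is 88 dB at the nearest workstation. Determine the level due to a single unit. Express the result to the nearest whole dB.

81 dB

Dividing the total intensity by 5 lowers the level by 10·log₁₀ 5 = 6.990 dB: L₁ = 88 − 6.990.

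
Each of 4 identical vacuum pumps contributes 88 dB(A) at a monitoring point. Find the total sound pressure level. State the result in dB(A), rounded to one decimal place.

94.0 dB(A)

L_total = L₁ + 10·log₁₀ N for N identical incoherent sources.
L_total = 88 + 10·log₁₀(4) = 88 + 6.021 = 94.02 dB(A).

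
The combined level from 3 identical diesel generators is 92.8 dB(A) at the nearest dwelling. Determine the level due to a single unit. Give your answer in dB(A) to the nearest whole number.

Dividing the total intensity by 3 lowers the level by 10·log₁₀ 3 = 4.771 dB: L₁ = 92.8 − 4.771.

88 dB(A)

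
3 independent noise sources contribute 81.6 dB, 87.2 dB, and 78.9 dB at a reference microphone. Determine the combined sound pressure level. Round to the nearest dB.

For uncorrelated sources the intensities add, so convert each level to linear form, sum, and take 10·log₁₀ of the total.
Σ 10^(L/10) = 10^(81.6/10) + 10^(87.2/10) + 10^(78.9/10) = 7.470e+08.
L_total = 10·log₁₀(7.470e+08) = 88.73 dB.

89 dB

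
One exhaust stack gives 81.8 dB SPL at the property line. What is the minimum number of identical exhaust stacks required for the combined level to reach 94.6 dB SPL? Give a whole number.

20

N identical sources give L₁ + 10·log₁₀ N, so require 10·log₁₀ N ≥ 94.6 − 81.8 = 12.8 dB.
N ≥ 10^(12.8/10) = 19.055, so N = 20.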